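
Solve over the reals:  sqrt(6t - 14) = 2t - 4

Square both sides: 6t - 14 = (2t - 4)^2.
Expand and rearrange: 4t^2 - 22t + 30 = 0.
Solving gives t = 3 or t = 2.5.
Check each candidate in the original equation:
  t = 3: sqrt(4) = 2, while 2t - 4 = 2 — valid.
  t = 2.5: sqrt(1) = 1, while 2t - 4 = 1 — valid.

t = 2.5 or t = 3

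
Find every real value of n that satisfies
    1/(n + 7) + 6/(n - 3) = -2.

Multiply both sides by (n + 7)(n - 3):
(n - 3) + 6(n + 7) = -2(n + 7)(n - 3).
Expand and collect terms: -2n^2 - 15n + 3 = 0.
By the quadratic formula, n = (15 +/- sqrt(249)) / -4, so n ~= -7.6949 or n ~= 0.1949.
Neither value makes a denominator zero (n != -7, n != 3), so both are valid.

n = -7.6949 or n = 0.1949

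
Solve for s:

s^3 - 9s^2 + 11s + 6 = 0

Possible rational roots are divisors of 6. Testing s = 2 gives 0, so (s - 2) is a factor.
Divide: s^3 - 9s^2 + 11s + 6 = (s - 2)(s^2 - 7s - 3).
Apply the quadratic formula to s^2 - 7s - 3 = 0: s = (7 +/- sqrt(61))/2, i.e. s ~= 7.4051 or s ~= -0.4051.

s = -0.4051 or s = 2 or s = 7.4051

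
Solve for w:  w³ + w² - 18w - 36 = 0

Possible rational roots are divisors of -36. Testing w = -3 gives 0, so (w + 3) is a factor.
Divide: w³ + w² - 18w - 36 = (w + 3)(w² - 2w - 12).
Apply the quadratic formula to w² - 2w - 12 = 0: w = (2 ± √52)/2, i.e. w ≈ 4.6056 or w ≈ -2.6056.

w = -3 or w = -2.6056 or w = 4.6056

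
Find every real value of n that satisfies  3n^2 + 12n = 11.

n = -4.7689 or n = 0.7689

Rearrange to standard form: 3n^2 + 12n - 11 = 0.
Discriminant: (12)^2 - 4*3*(-11) = 276.
Quadratic formula: n = (-12 +/- sqrt(276)) / 6.
So n = -2 + sqrt(69)/3 ~= 0.7689 or n = -sqrt(69)/3 - 2 ~= -4.7689.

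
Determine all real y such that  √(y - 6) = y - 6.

y = 6 or y = 7

Square both sides: y - 6 = (y - 6)².
Expand and rearrange: y² - 13y + 42 = 0.
Solving gives y = 7 or y = 6.
Check each candidate in the original equation:
  y = 7: √(1) = 1, while y - 6 = 1 — valid.
  y = 6: √(0) = 0, while y - 6 = 0 — valid.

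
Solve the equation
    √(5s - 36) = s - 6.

Square both sides: 5s - 36 = (s - 6)².
Expand and rearrange: s² - 17s + 72 = 0.
Solving gives s = 9 or s = 8.
Check each candidate in the original equation:
  s = 9: √(9) = 3, while s - 6 = 3 — valid.
  s = 8: √(4) = 2, while s - 6 = 2 — valid.

s = 8 or s = 9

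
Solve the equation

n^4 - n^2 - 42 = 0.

n = -2.6458 or n = 2.6458

Let u = n^2. The equation becomes u^2 - u - 42 = 0.
Factor: (u + 6)(u - 7) = 0, so u = -6 or u = 7.
n^2 = -6 < 0 has no real solution.
n^2 = 7 gives n = +/-sqrt(7) ~= +/-2.6458.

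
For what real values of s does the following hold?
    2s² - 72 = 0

s = -6 or s = 6

Factor: 2(s + 6)(s - 6) = 0.
So s = -6 or s = 6.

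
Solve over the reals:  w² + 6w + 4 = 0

Discriminant: (6)² − 4·1·4 = 20.
Quadratic formula: w = (-6 ± √20) / 2.
So w = -3 + √(5) ≈ -0.7639 or w = -3 - √(5) ≈ -5.2361.

w = -5.2361 or w = -0.7639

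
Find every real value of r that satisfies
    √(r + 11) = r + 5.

Square both sides: r + 11 = (r + 5)².
Expand and rearrange: r² + 9r + 14 = 0.
Solving gives r = -2 or r = -7.
Check each candidate in the original equation:
  r = -2: √(9) = 3, while r + 5 = 3 — valid.
  r = -7: √(4) = 2, while r + 5 = -2 — extraneous.

r = -2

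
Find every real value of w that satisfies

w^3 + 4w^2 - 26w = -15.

Rearrange: w^3 + 4w^2 - 26w + 15 = 0.
Possible rational roots are divisors of 15. Testing w = 3 gives 0, so (w - 3) is a factor.
Divide: w^3 + 4w^2 - 26w + 15 = (w - 3)(w^2 + 7w - 5).
Apply the quadratic formula to w^2 + 7w - 5 = 0: w = (-7 +/- sqrt(69))/2, i.e. w ~= 0.6533 or w ~= -7.6533.

w = -7.6533 or w = 0.6533 or w = 3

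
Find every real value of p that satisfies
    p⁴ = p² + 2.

Let u = p². The equation becomes u² - u - 2 = 0.
Factor: (u - 2)(u + 1) = 0, so u = 2 or u = -1.
p² = 2 gives p = ±√(2) ≈ ±1.4142.
p² = -1 < 0 has no real solution.

p = -1.4142 or p = 1.4142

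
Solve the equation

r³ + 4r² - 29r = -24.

r = -8 or r = 1 or r = 3

Rearrange: r³ + 4r² - 29r + 24 = 0.
Possible rational roots are divisors of 24. Testing r = 3 gives 0, so (r - 3) is a factor.
Divide: r³ + 4r² - 29r + 24 = (r - 3)(r² + 7r - 8).
Factor the quadratic: r = 1 or r = -8.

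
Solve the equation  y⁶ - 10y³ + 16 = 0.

Let u = y³. The equation becomes u² - 10u + 16 = 0.
Factor: (u - 8)(u - 2) = 0, so u = 8 or u = 2.
y³ = 8 gives y = 2.
y³ = 2 gives y = ∛(2) ≈ 1.2599.

y = 1.2599 or y = 2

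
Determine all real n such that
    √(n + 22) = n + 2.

n = 3

Square both sides: n + 22 = (n + 2)².
Expand and rearrange: n² + 3n - 18 = 0.
Solving gives n = 3 or n = -6.
Check each candidate in the original equation:
  n = 3: √(25) = 5, while n + 2 = 5 — valid.
  n = -6: √(16) = 4, while n + 2 = -4 — extraneous.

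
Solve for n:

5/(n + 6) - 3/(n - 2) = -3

n = -7.5081 or n = 2.8414

Multiply both sides by (n + 6)(n - 2):
5(n - 2) - 3(n + 6) = -3(n + 6)(n - 2).
Expand and collect terms: -3n^2 - 14n + 64 = 0.
By the quadratic formula, n = (14 +/- sqrt(964)) / -6, so n ~= -7.5081 or n ~= 2.8414.
Neither value makes a denominator zero (n != -6, n != 2), so both are valid.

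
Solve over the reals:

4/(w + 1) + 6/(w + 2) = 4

w = -1.5 or w = 1

Multiply both sides by (w + 1)(w + 2):
4(w + 2) + 6(w + 1) = 4(w + 1)(w + 2).
Expand and collect terms: 4w² + 2w - 6 = 0.
Factor or apply the quadratic formula: w = 1 or w = -1.5.
Neither value makes a denominator zero (w ≠ -1, w ≠ -2), so both are valid.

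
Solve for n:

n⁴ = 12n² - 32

Let u = n². The equation becomes u² - 12u + 32 = 0.
Factor: (u - 8)(u - 4) = 0, so u = 8 or u = 4.
n² = 8 gives n = ±2·√(2) ≈ ±2.8284.
n² = 4 gives n = ±2.

n = -2.8284 or n = -2 or n = 2 or n = 2.8284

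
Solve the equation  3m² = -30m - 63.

Bring every term to one side: 3m² + 30m + 63 = 0.
Factor: 3(m + 3)(m + 7) = 0.
So m = -3 or m = -7.

m = -7 or m = -3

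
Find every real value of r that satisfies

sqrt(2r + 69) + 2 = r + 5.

Isolate the radical: sqrt(2r + 69) = r + 3.
Square both sides: 2r + 69 = (r + 3)^2.
Expand and rearrange: r^2 + 4r - 60 = 0.
Solving gives r = 6 or r = -10.
Check each candidate in the original equation:
  r = 6: sqrt(81) = 9, while r + 3 = 9 — valid.
  r = -10: sqrt(49) = 7, while r + 3 = -7 — extraneous.

r = 6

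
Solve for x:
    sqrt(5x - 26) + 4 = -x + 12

Isolate the radical: sqrt(5x - 26) = -x + 8.
Square both sides: 5x - 26 = (-x + 8)^2.
Expand and rearrange: x^2 - 21x + 90 = 0.
Solving gives x = 15 or x = 6.
Check each candidate in the original equation:
  x = 15: sqrt(49) = 7, while -x + 8 = -7 — extraneous.
  x = 6: sqrt(4) = 2, while -x + 8 = 2 — valid.

x = 6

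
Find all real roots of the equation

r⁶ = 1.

r = -1 or r = 1

Let u = r³. The equation becomes u² - 1 = 0.
Factor: (u - 1)(u + 1) = 0, so u = 1 or u = -1.
r³ = 1 gives r = 1.
r³ = -1 gives r = -1.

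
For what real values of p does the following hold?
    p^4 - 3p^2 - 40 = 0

Let u = p^2. The equation becomes u^2 - 3u - 40 = 0.
Factor: (u - 8)(u + 5) = 0, so u = 8 or u = -5.
p^2 = 8 gives p = +/-2*sqrt(2) ~= +/-2.8284.
p^2 = -5 < 0 has no real solution.

p = -2.8284 or p = 2.8284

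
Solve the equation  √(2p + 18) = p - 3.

Square both sides: 2p + 18 = (p - 3)².
Expand and rearrange: p² - 8p - 9 = 0.
Solving gives p = 9 or p = -1.
Check each candidate in the original equation:
  p = 9: √(36) = 6, while p - 3 = 6 — valid.
  p = -1: √(16) = 4, while p - 3 = -4 — extraneous.

p = 9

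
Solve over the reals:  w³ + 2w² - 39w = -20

Rearrange: w³ + 2w² - 39w + 20 = 0.
Possible rational roots are divisors of 20. Testing w = 5 gives 0, so (w - 5) is a factor.
Divide: w³ + 2w² - 39w + 20 = (w - 5)(w² + 7w - 4).
Apply the quadratic formula to w² + 7w - 4 = 0: w = (-7 ± √65)/2, i.e. w ≈ 0.5311 or w ≈ -7.5311.

w = -7.5311 or w = 0.5311 or w = 5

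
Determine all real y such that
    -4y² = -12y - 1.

y = -0.0811 or y = 3.0811

Rearrange to standard form: -4y² + 12y + 1 = 0.
Discriminant: (12)² − 4·(-4)·1 = 160.
Quadratic formula: y = (-12 ± √160) / (-8).
So y = 3/2 - √(10)/2 ≈ -0.0811 or y = 3/2 + √(10)/2 ≈ 3.0811.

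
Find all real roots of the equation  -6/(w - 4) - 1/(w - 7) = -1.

Multiply both sides by (w - 4)(w - 7):
-6(w - 7) - (w - 4) = -(w - 4)(w - 7).
Expand and collect terms: -w² + 18w - 74 = 0.
By the quadratic formula, w = (-18 ± √28) / -2, so w ≈ 6.3542 or w ≈ 11.6458.
Neither value makes a denominator zero (w ≠ 4, w ≠ 7), so both are valid.

w = 6.3542 or w = 11.6458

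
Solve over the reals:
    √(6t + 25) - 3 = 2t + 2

t = 0

Isolate the radical: √(6t + 25) = 2t + 5.
Square both sides: 6t + 25 = (2t + 5)².
Expand and rearrange: 4t² + 14t = 0.
Solving gives t = 0 or t = -3.5.
Check each candidate in the original equation:
  t = 0: √(25) = 5, while 2t + 5 = 5 — valid.
  t = -3.5: √(4) = 2, while 2t + 5 = -2 — extraneous.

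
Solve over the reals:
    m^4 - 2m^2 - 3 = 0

m = -1.7321 or m = 1.7321

Let u = m^2. The equation becomes u^2 - 2u - 3 = 0.
Factor: (u + 1)(u - 3) = 0, so u = -1 or u = 3.
m^2 = -1 < 0 has no real solution.
m^2 = 3 gives m = +/-sqrt(3) ~= +/-1.7321.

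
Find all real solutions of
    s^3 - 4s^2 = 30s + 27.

Rearrange: s^3 - 4s^2 - 30s - 27 = 0.
Possible rational roots are divisors of -27. Testing s = -3 gives 0, so (s + 3) is a factor.
Divide: s^3 - 4s^2 - 30s - 27 = (s + 3)(s^2 - 7s - 9).
Apply the quadratic formula to s^2 - 7s - 9 = 0: s = (7 +/- sqrt(85))/2, i.e. s ~= 8.1098 or s ~= -1.1098.

s = -3 or s = -1.1098 or s = 8.1098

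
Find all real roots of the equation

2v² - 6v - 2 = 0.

Discriminant: (-6)² − 4·2·(-2) = 52.
Quadratic formula: v = (6 ± √52) / 4.
So v = 3/2 + √(13)/2 ≈ 3.3028 or v = 3/2 - √(13)/2 ≈ -0.3028.

v = -0.3028 or v = 3.3028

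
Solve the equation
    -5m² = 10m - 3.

m = -2.2649 or m = 0.2649

Rearrange to standard form: -5m² - 10m + 3 = 0.
Discriminant: (-10)² − 4·(-5)·3 = 160.
Quadratic formula: m = (10 ± √160) / (-10).
So m = -2·√(10)/5 - 1 ≈ -2.2649 or m = -1 + 2·√(10)/5 ≈ 0.2649.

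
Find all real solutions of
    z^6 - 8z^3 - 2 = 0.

Let u = z^3. The equation becomes u^2 - 8u - 2 = 0.
By the quadratic formula, u = 4 + 3*sqrt(2) or u = 4 - 3*sqrt(2).
z^3 = 4 + 3*sqrt(2) gives z = (4 + 3*sqrt(2))^(1/3) ~= 2.02.
z^3 = 4 - 3*sqrt(2) gives z = -(-4 + 3*sqrt(2))^(1/3) ~= -0.6237.

z = -0.6237 or z = 2.02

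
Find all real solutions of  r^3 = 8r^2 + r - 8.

r = -1 or r = 1 or r = 8

Rearrange: r^3 - 8r^2 - r + 8 = 0.
Possible rational roots are divisors of 8. Testing r = 1 gives 0, so (r - 1) is a factor.
Divide: r^3 - 8r^2 - r + 8 = (r - 1)(r^2 - 7r - 8).
Factor the quadratic: r = 8 or r = -1.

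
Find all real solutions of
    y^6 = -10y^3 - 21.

y = -1.9129 or y = -1.4422

Let u = y^3. The equation becomes u^2 + 10u + 21 = 0.
Factor: (u + 7)(u + 3) = 0, so u = -7 or u = -3.
y^3 = -7 gives y = -(7)^(1/3) ~= -1.9129.
y^3 = -3 gives y = -(3)^(1/3) ~= -1.4422.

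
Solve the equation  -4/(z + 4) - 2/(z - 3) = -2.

z = -2.3166 or z = 4.3166

Multiply both sides by (z + 4)(z - 3):
-4(z - 3) - 2(z + 4) = -2(z + 4)(z - 3).
Expand and collect terms: -2z² + 4z + 20 = 0.
By the quadratic formula, z = (-4 ± √176) / -4, so z ≈ -2.3166 or z ≈ 4.3166.
Neither value makes a denominator zero (z ≠ -4, z ≠ 3), so both are valid.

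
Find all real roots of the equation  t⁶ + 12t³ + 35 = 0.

Let u = t³. The equation becomes u² + 12u + 35 = 0.
Factor: (u + 7)(u + 5) = 0, so u = -7 or u = -5.
t³ = -7 gives t = -∛(7) ≈ -1.9129.
t³ = -5 gives t = -∛(5) ≈ -1.71.

t = -1.9129 or t = -1.71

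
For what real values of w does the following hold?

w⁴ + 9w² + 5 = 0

No real solutions.

Let u = w². The equation becomes u² + 9u + 5 = 0.
By the quadratic formula, u = -9/2 + √(61)/2 or u = -9/2 - √(61)/2.
w² = -9/2 + √(61)/2 < 0 has no real solution.
w² = -9/2 - √(61)/2 < 0 has no real solution.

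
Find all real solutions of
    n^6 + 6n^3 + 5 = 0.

n = -1.71 or n = -1

Let u = n^3. The equation becomes u^2 + 6u + 5 = 0.
Factor: (u + 5)(u + 1) = 0, so u = -5 or u = -1.
n^3 = -5 gives n = -(5)^(1/3) ~= -1.71.
n^3 = -1 gives n = -1.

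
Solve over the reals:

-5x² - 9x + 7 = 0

Discriminant: (-9)² − 4·(-5)·7 = 221.
Quadratic formula: x = (9 ± √221) / (-10).
So x = -√(221)/10 - 9/10 ≈ -2.3866 or x = -9/10 + √(221)/10 ≈ 0.5866.

x = -2.3866 or x = 0.5866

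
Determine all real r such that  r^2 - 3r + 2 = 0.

Factor: (r - 1)(r - 2) = 0.
So r = 1 or r = 2.

r = 1 or r = 2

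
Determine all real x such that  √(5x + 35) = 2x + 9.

x = -2

Square both sides: 5x + 35 = (2x + 9)².
Expand and rearrange: 4x² + 31x + 46 = 0.
Solving gives x = -2 or x = -5.75.
Check each candidate in the original equation:
  x = -2: √(25) = 5, while 2x + 9 = 5 — valid.
  x = -5.75: √(6.25) = 2.5, while 2x + 9 = -2.5 — extraneous.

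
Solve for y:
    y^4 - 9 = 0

Let u = y^2. The equation becomes u^2 - 9 = 0.
Factor: (u + 3)(u - 3) = 0, so u = -3 or u = 3.
y^2 = -3 < 0 has no real solution.
y^2 = 3 gives y = +/-sqrt(3) ~= +/-1.7321.

y = -1.7321 or y = 1.7321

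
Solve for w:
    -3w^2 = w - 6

Rearrange to standard form: -3w^2 - w + 6 = 0.
Discriminant: (-1)^2 - 4*(-3)*6 = 73.
Quadratic formula: w = (1 +/- sqrt(73)) / (-6).
So w = -sqrt(73)/6 - 1/6 ~= -1.5907 or w = -1/6 + sqrt(73)/6 ~= 1.2573.

w = -1.5907 or w = 1.2573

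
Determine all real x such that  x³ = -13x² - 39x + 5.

x = -8.1231 or x = -5 or x = 0.1231

Rearrange: x³ + 13x² + 39x - 5 = 0.
Possible rational roots are divisors of -5. Testing x = -5 gives 0, so (x + 5) is a factor.
Divide: x³ + 13x² + 39x - 5 = (x + 5)(x² + 8x - 1).
Apply the quadratic formula to x² + 8x - 1 = 0: x = (-8 ± √68)/2, i.e. x ≈ 0.1231 or x ≈ -8.1231.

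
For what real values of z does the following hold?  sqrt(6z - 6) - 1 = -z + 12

Isolate the radical: sqrt(6z - 6) = -z + 13.
Square both sides: 6z - 6 = (-z + 13)^2.
Expand and rearrange: z^2 - 32z + 175 = 0.
Solving gives z = 25 or z = 7.
Check each candidate in the original equation:
  z = 25: sqrt(144) = 12, while -z + 13 = -12 — extraneous.
  z = 7: sqrt(36) = 6, while -z + 13 = 6 — valid.

z = 7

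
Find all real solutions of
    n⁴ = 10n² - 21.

n = -2.6458 or n = -1.7321 or n = 1.7321 or n = 2.6458

Let u = n². The equation becomes u² - 10u + 21 = 0.
Factor: (u - 3)(u - 7) = 0, so u = 3 or u = 7.
n² = 3 gives n = ±√(3) ≈ ±1.7321.
n² = 7 gives n = ±√(7) ≈ ±2.6458.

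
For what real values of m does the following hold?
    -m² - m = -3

Rearrange to standard form: -m² - m + 3 = 0.
Discriminant: (-1)² − 4·(-1)·3 = 13.
Quadratic formula: m = (1 ± √13) / (-2).
So m = -√(13)/2 - 1/2 ≈ -2.3028 or m = -1/2 + √(13)/2 ≈ 1.3028.

m = -2.3028 or m = 1.3028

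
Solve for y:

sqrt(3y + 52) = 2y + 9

Square both sides: 3y + 52 = (2y + 9)^2.
Expand and rearrange: 4y^2 + 33y + 29 = 0.
Solving gives y = -1 or y = -7.25.
Check each candidate in the original equation:
  y = -1: sqrt(49) = 7, while 2y + 9 = 7 — valid.
  y = -7.25: sqrt(30.25) = 5.5, while 2y + 9 = -5.5 — extraneous.

y = -1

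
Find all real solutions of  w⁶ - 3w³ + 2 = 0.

w = 1 or w = 1.2599

Let u = w³. The equation becomes u² - 3u + 2 = 0.
Factor: (u - 2)(u - 1) = 0, so u = 2 or u = 1.
w³ = 2 gives w = ∛(2) ≈ 1.2599.
w³ = 1 gives w = 1.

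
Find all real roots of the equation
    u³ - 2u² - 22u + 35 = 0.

Possible rational roots are divisors of 35. Testing u = 5 gives 0, so (u - 5) is a factor.
Divide: u³ - 2u² - 22u + 35 = (u - 5)(u² + 3u - 7).
Apply the quadratic formula to u² + 3u - 7 = 0: u = (-3 ± √37)/2, i.e. u ≈ 1.5414 or u ≈ -4.5414.

u = -4.5414 or u = 1.5414 or u = 5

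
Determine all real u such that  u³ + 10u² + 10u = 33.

Rearrange: u³ + 10u² + 10u - 33 = 0.
Possible rational roots are divisors of -33. Testing u = -3 gives 0, so (u + 3) is a factor.
Divide: u³ + 10u² + 10u - 33 = (u + 3)(u² + 7u - 11).
Apply the quadratic formula to u² + 7u - 11 = 0: u = (-7 ± √93)/2, i.e. u ≈ 1.3218 or u ≈ -8.3218.

u = -8.3218 or u = -3 or u = 1.3218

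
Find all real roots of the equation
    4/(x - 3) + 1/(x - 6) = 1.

x = 5 or x = 9

Multiply both sides by (x - 3)(x - 6):
4(x - 6) + (x - 3) = (x - 3)(x - 6).
Expand and collect terms: x² - 14x + 45 = 0.
Factor or apply the quadratic formula: x = 9 or x = 5.
Neither value makes a denominator zero (x ≠ 3, x ≠ 6), so both are valid.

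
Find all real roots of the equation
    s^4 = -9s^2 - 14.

No real solutions.

Let u = s^2. The equation becomes u^2 + 9u + 14 = 0.
Factor: (u + 2)(u + 7) = 0, so u = -2 or u = -7.
s^2 = -2 < 0 has no real solution.
s^2 = -7 < 0 has no real solution.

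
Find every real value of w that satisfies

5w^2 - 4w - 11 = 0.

Discriminant: (-4)^2 - 4*5*(-11) = 236.
Quadratic formula: w = (4 +/- sqrt(236)) / 10.
So w = 2/5 + sqrt(59)/5 ~= 1.9362 or w = 2/5 - sqrt(59)/5 ~= -1.1362.

w = -1.1362 or w = 1.9362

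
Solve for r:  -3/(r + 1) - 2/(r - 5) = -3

Multiply both sides by (r + 1)(r - 5):
-3(r - 5) - 2(r + 1) = -3(r + 1)(r - 5).
Expand and collect terms: -3r² + 17r + 2 = 0.
By the quadratic formula, r = (-17 ± √313) / -6, so r ≈ -0.1153 or r ≈ 5.782.
Neither value makes a denominator zero (r ≠ -1, r ≠ 5), so both are valid.

r = -0.1153 or r = 5.782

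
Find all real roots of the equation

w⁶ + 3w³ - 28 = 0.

Let u = w³. The equation becomes u² + 3u - 28 = 0.
Factor: (u - 4)(u + 7) = 0, so u = 4 or u = -7.
w³ = 4 gives w = ∛(4) ≈ 1.5874.
w³ = -7 gives w = -∛(7) ≈ -1.9129.

w = -1.9129 or w = 1.5874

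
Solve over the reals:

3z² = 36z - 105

z = 5 or z = 7

Bring every term to one side: 3z² - 36z + 105 = 0.
Factor: 3(z - 5)(z - 7) = 0.
So z = 5 or z = 7.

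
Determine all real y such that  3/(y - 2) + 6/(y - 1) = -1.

y = -7.6904 or y = 1.6904

Multiply both sides by (y - 2)(y - 1):
3(y - 1) + 6(y - 2) = -(y - 2)(y - 1).
Expand and collect terms: -y^2 - 6y + 13 = 0.
By the quadratic formula, y = (6 +/- sqrt(88)) / -2, so y ~= -7.6904 or y ~= 1.6904.
Neither value makes a denominator zero (y != 2, y != 1), so both are valid.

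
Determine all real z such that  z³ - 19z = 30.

z = -3 or z = -2 or z = 5

Rearrange: z³ - 19z - 30 = 0.
Possible rational roots are divisors of -30. Testing z = -3 gives 0, so (z + 3) is a factor.
Divide: z³ - 19z - 30 = (z + 3)(z² - 3z - 10).
Factor the quadratic: z = 5 or z = -2.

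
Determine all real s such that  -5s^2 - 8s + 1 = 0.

Discriminant: (-8)^2 - 4*(-5)*1 = 84.
Quadratic formula: s = (8 +/- sqrt(84)) / (-10).
So s = -sqrt(21)/5 - 4/5 ~= -1.7165 or s = -4/5 + sqrt(21)/5 ~= 0.1165.

s = -1.7165 or s = 0.1165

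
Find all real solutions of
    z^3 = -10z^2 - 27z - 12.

Rearrange: z^3 + 10z^2 + 27z + 12 = 0.
Possible rational roots are divisors of 12. Testing z = -4 gives 0, so (z + 4) is a factor.
Divide: z^3 + 10z^2 + 27z + 12 = (z + 4)(z^2 + 6z + 3).
Apply the quadratic formula to z^2 + 6z + 3 = 0: z = (-6 +/- sqrt(24))/2, i.e. z ~= -0.5505 or z ~= -5.4495.

z = -5.4495 or z = -4 or z = -0.5505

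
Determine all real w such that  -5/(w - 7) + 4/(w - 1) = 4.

Multiply both sides by (w - 7)(w - 1):
-5(w - 1) + 4(w - 7) = 4(w - 7)(w - 1).
Expand and collect terms: 4w^2 - 31w + 51 = 0.
By the quadratic formula, w = (31 +/- sqrt(145)) / 8, so w ~= 5.3802 or w ~= 2.3698.
Neither value makes a denominator zero (w != 7, w != 1), so both are valid.

w = 2.3698 or w = 5.3802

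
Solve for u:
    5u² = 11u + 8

u = -0.5763 or u = 2.7763

Rearrange to standard form: 5u² - 11u - 8 = 0.
Discriminant: (-11)² − 4·5·(-8) = 281.
Quadratic formula: u = (11 ± √281) / 10.
So u = 11/10 + √(281)/10 ≈ 2.7763 or u = 11/10 - √(281)/10 ≈ -0.5763.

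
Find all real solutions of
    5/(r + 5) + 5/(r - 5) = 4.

Multiply both sides by (r + 5)(r - 5):
5(r - 5) + 5(r + 5) = 4(r + 5)(r - 5).
Expand and collect terms: 4r² - 10r - 100 = 0.
By the quadratic formula, r = (10 ± √1700) / 8, so r ≈ 6.4039 or r ≈ -3.9039.
Neither value makes a denominator zero (r ≠ -5, r ≠ 5), so both are valid.

r = -3.9039 or r = 6.4039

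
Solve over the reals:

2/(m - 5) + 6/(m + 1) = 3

m = 0.7299 or m = 5.9367

Multiply both sides by (m - 5)(m + 1):
2(m + 1) + 6(m - 5) = 3(m - 5)(m + 1).
Expand and collect terms: 3m^2 - 20m + 13 = 0.
By the quadratic formula, m = (20 +/- sqrt(244)) / 6, so m ~= 5.9367 or m ~= 0.7299.
Neither value makes a denominator zero (m != 5, m != -1), so both are valid.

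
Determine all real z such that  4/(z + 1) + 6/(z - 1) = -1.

z = -9.899 or z = -0.101

Multiply both sides by (z + 1)(z - 1):
4(z - 1) + 6(z + 1) = -(z + 1)(z - 1).
Expand and collect terms: -z² - 10z - 1 = 0.
By the quadratic formula, z = (10 ± √96) / -2, so z ≈ -9.899 or z ≈ -0.101.
Neither value makes a denominator zero (z ≠ -1, z ≠ 1), so both are valid.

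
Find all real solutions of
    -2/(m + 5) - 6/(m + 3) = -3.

Multiply both sides by (m + 5)(m + 3):
-2(m + 3) - 6(m + 5) = -3(m + 5)(m + 3).
Expand and collect terms: -3m² - 16m - 9 = 0.
By the quadratic formula, m = (16 ± √148) / -6, so m ≈ -4.6943 or m ≈ -0.6391.
Neither value makes a denominator zero (m ≠ -5, m ≠ -3), so both are valid.

m = -4.6943 or m = -0.6391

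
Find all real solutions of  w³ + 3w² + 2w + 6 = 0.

w = -3

Possible rational roots are divisors of 6. Testing w = -3 gives 0, so (w + 3) is a factor.
Divide: w³ + 3w² + 2w + 6 = (w + 3)(w² + 2).
The quadratic w² + 2 has discriminant -8 < 0, so no further real roots.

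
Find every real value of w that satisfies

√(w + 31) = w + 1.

Square both sides: w + 31 = (w + 1)².
Expand and rearrange: w² + w - 30 = 0.
Solving gives w = 5 or w = -6.
Check each candidate in the original equation:
  w = 5: √(36) = 6, while w + 1 = 6 — valid.
  w = -6: √(25) = 5, while w + 1 = -5 — extraneous.

w = 5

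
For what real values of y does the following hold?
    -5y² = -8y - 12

Rearrange to standard form: -5y² + 8y + 12 = 0.
Discriminant: (8)² − 4·(-5)·12 = 304.
Quadratic formula: y = (-8 ± √304) / (-10).
So y = 4/5 - 2·√(19)/5 ≈ -0.9436 or y = 4/5 + 2·√(19)/5 ≈ 2.5436.

y = -0.9436 or y = 2.5436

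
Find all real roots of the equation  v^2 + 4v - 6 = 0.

v = -5.1623 or v = 1.1623

Discriminant: (4)^2 - 4*1*(-6) = 40.
Quadratic formula: v = (-4 +/- sqrt(40)) / 2.
So v = -2 + sqrt(10) ~= 1.1623 or v = -sqrt(10) - 2 ~= -5.1623.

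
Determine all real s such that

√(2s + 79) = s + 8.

s = 1

Square both sides: 2s + 79 = (s + 8)².
Expand and rearrange: s² + 14s - 15 = 0.
Solving gives s = 1 or s = -15.
Check each candidate in the original equation:
  s = 1: √(81) = 9, while s + 8 = 9 — valid.
  s = -15: √(49) = 7, while s + 8 = -7 — extraneous.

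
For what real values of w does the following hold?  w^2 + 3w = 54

w = -9 or w = 6

Bring every term to one side: w^2 + 3w - 54 = 0.
Factor: (w + 9)(w - 6) = 0.
So w = -9 or w = 6.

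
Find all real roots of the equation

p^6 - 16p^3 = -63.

p = 1.9129 or p = 2.0801

Let u = p^3. The equation becomes u^2 - 16u + 63 = 0.
Factor: (u - 9)(u - 7) = 0, so u = 9 or u = 7.
p^3 = 9 gives p = (9)^(1/3) ~= 2.0801.
p^3 = 7 gives p = (7)^(1/3) ~= 1.9129.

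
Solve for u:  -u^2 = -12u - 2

u = -0.1644 or u = 12.1644

Rearrange to standard form: -u^2 + 12u + 2 = 0.
Discriminant: (12)^2 - 4*(-1)*2 = 152.
Quadratic formula: u = (-12 +/- sqrt(152)) / (-2).
So u = 6 - sqrt(38) ~= -0.1644 or u = 6 + sqrt(38) ~= 12.1644.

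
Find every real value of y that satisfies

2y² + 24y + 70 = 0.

Factor: 2(y + 5)(y + 7) = 0.
So y = -5 or y = -7.

y = -7 or y = -5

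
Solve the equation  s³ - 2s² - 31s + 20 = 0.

s = -5 or s = 0.6277 or s = 6.3723

Possible rational roots are divisors of 20. Testing s = -5 gives 0, so (s + 5) is a factor.
Divide: s³ - 2s² - 31s + 20 = (s + 5)(s² - 7s + 4).
Apply the quadratic formula to s² - 7s + 4 = 0: s = (7 ± √33)/2, i.e. s ≈ 6.3723 or s ≈ 0.6277.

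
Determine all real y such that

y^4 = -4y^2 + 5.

Let u = y^2. The equation becomes u^2 + 4u - 5 = 0.
Factor: (u - 1)(u + 5) = 0, so u = 1 or u = -5.
y^2 = 1 gives y = +/-1.
y^2 = -5 < 0 has no real solution.

y = -1 or y = 1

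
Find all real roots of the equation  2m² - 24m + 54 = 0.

m = 3 or m = 9

Factor: 2(m - 9)(m - 3) = 0.
So m = 9 or m = 3.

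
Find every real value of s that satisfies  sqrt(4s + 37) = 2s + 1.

Square both sides: 4s + 37 = (2s + 1)^2.
Expand and rearrange: 4s^2 - 36 = 0.
Solving gives s = 3 or s = -3.
Check each candidate in the original equation:
  s = 3: sqrt(49) = 7, while 2s + 1 = 7 — valid.
  s = -3: sqrt(25) = 5, while 2s + 1 = -5 — extraneous.

s = 3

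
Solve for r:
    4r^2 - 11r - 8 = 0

Discriminant: (-11)^2 - 4*4*(-8) = 249.
Quadratic formula: r = (11 +/- sqrt(249)) / 8.
So r = 11/8 + sqrt(249)/8 ~= 3.3475 or r = 11/8 - sqrt(249)/8 ~= -0.5975.

r = -0.5975 or r = 3.3475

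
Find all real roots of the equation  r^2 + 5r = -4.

r = -4 or r = -1

Bring every term to one side: r^2 + 5r + 4 = 0.
Factor: (r + 1)(r + 4) = 0.
So r = -1 or r = -4.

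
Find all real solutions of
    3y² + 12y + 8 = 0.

y = -3.1547 or y = -0.8453

Discriminant: (12)² − 4·3·8 = 48.
Quadratic formula: y = (-12 ± √48) / 6.
So y = -2 + 2·√(3)/3 ≈ -0.8453 or y = -2 - 2·√(3)/3 ≈ -3.1547.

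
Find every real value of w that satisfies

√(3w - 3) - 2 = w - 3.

Isolate the radical: √(3w - 3) = w - 1.
Square both sides: 3w - 3 = (w - 1)².
Expand and rearrange: w² - 5w + 4 = 0.
Solving gives w = 4 or w = 1.
Check each candidate in the original equation:
  w = 4: √(9) = 3, while w - 1 = 3 — valid.
  w = 1: √(0) = 0, while w - 1 = 0 — valid.

w = 1 or w = 4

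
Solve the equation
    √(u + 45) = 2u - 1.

u = 4

Square both sides: u + 45 = (2u - 1)².
Expand and rearrange: 4u² - 5u - 44 = 0.
Solving gives u = 4 or u = -2.75.
Check each candidate in the original equation:
  u = 4: √(49) = 7, while 2u - 1 = 7 — valid.
  u = -2.75: √(42.25) = 6.5, while 2u - 1 = -6.5 — extraneous.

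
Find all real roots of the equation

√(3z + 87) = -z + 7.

Square both sides: 3z + 87 = (-z + 7)².
Expand and rearrange: z² - 17z - 38 = 0.
Solving gives z = 19 or z = -2.
Check each candidate in the original equation:
  z = 19: √(144) = 12, while -z + 7 = -12 — extraneous.
  z = -2: √(81) = 9, while -z + 7 = 9 — valid.

z = -2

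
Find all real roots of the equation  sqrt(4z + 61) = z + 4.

Square both sides: 4z + 61 = (z + 4)^2.
Expand and rearrange: z^2 + 4z - 45 = 0.
Solving gives z = 5 or z = -9.
Check each candidate in the original equation:
  z = 5: sqrt(81) = 9, while z + 4 = 9 — valid.
  z = -9: sqrt(25) = 5, while z + 4 = -5 — extraneous.

z = 5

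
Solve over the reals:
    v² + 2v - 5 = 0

v = -3.4495 or v = 1.4495

Discriminant: (2)² − 4·1·(-5) = 24.
Quadratic formula: v = (-2 ± √24) / 2.
So v = -1 + √(6) ≈ 1.4495 or v = -√(6) - 1 ≈ -3.4495.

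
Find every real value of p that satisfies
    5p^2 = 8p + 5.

Rearrange to standard form: 5p^2 - 8p - 5 = 0.
Discriminant: (-8)^2 - 4*5*(-5) = 164.
Quadratic formula: p = (8 +/- sqrt(164)) / 10.
So p = 4/5 + sqrt(41)/5 ~= 2.0806 or p = 4/5 - sqrt(41)/5 ~= -0.4806.

p = -0.4806 or p = 2.0806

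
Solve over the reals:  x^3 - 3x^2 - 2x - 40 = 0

Possible rational roots are divisors of -40. Testing x = 5 gives 0, so (x - 5) is a factor.
Divide: x^3 - 3x^2 - 2x - 40 = (x - 5)(x^2 + 2x + 8).
The quadratic x^2 + 2x + 8 has discriminant -28 < 0, so no further real roots.

x = 5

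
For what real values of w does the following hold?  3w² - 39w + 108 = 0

w = 4 or w = 9

Factor: 3(w - 9)(w - 4) = 0.
So w = 9 or w = 4.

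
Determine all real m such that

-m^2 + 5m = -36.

m = -4 or m = 9

Bring every term to one side: -m^2 + 5m + 36 = 0.
Factor: -1(m + 4)(m - 9) = 0.
So m = -4 or m = 9.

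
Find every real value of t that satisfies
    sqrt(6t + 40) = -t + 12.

Square both sides: 6t + 40 = (-t + 12)^2.
Expand and rearrange: t^2 - 30t + 104 = 0.
Solving gives t = 26 or t = 4.
Check each candidate in the original equation:
  t = 26: sqrt(196) = 14, while -t + 12 = -14 — extraneous.
  t = 4: sqrt(64) = 8, while -t + 12 = 8 — valid.

t = 4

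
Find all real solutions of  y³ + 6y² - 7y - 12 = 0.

y = -6.772 or y = -1 or y = 1.772

Possible rational roots are divisors of -12. Testing y = -1 gives 0, so (y + 1) is a factor.
Divide: y³ + 6y² - 7y - 12 = (y + 1)(y² + 5y - 12).
Apply the quadratic formula to y² + 5y - 12 = 0: y = (-5 ± √73)/2, i.e. y ≈ 1.772 or y ≈ -6.772.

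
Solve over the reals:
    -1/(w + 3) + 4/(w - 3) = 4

Multiply both sides by (w + 3)(w - 3):
-(w - 3) + 4(w + 3) = 4(w + 3)(w - 3).
Expand and collect terms: 4w^2 - 3w - 51 = 0.
By the quadratic formula, w = (3 +/- sqrt(825)) / 8, so w ~= 3.9654 or w ~= -3.2154.
Neither value makes a denominator zero (w != -3, w != 3), so both are valid.

w = -3.2154 or w = 3.9654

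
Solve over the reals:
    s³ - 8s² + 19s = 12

Rearrange: s³ - 8s² + 19s - 12 = 0.
Possible rational roots are divisors of -12. Testing s = 4 gives 0, so (s - 4) is a factor.
Divide: s³ - 8s² + 19s - 12 = (s - 4)(s² - 4s + 3).
Factor the quadratic: s = 3 or s = 1.

s = 1 or s = 3 or s = 4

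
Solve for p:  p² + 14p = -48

p = -8 or p = -6

Bring every term to one side: p² + 14p + 48 = 0.
Factor: (p + 6)(p + 8) = 0.
So p = -6 or p = -8.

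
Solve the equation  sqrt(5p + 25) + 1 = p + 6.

Isolate the radical: sqrt(5p + 25) = p + 5.
Square both sides: 5p + 25 = (p + 5)^2.
Expand and rearrange: p^2 + 5p = 0.
Solving gives p = 0 or p = -5.
Check each candidate in the original equation:
  p = 0: sqrt(25) = 5, while p + 5 = 5 — valid.
  p = -5: sqrt(0) = 0, while p + 5 = 0 — valid.

p = -5 or p = 0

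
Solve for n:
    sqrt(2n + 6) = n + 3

Square both sides: 2n + 6 = (n + 3)^2.
Expand and rearrange: n^2 + 4n + 3 = 0.
Solving gives n = -1 or n = -3.
Check each candidate in the original equation:
  n = -1: sqrt(4) = 2, while n + 3 = 2 — valid.
  n = -3: sqrt(0) = 0, while n + 3 = 0 — valid.

n = -3 or n = -1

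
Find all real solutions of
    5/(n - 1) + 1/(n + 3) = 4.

Multiply both sides by (n - 1)(n + 3):
5(n + 3) + (n - 1) = 4(n - 1)(n + 3).
Expand and collect terms: 4n^2 + 2n - 26 = 0.
By the quadratic formula, n = (-2 +/- sqrt(420)) / 8, so n ~= 2.3117 or n ~= -2.8117.
Neither value makes a denominator zero (n != 1, n != -3), so both are valid.

n = -2.8117 or n = 2.3117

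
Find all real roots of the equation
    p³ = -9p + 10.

Rearrange: p³ + 9p - 10 = 0.
Possible rational roots are divisors of -10. Testing p = 1 gives 0, so (p - 1) is a factor.
Divide: p³ + 9p - 10 = (p - 1)(p² + p + 10).
The quadratic p² + p + 10 has discriminant -39 < 0, so no further real roots.

p = 1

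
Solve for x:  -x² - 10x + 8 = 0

Discriminant: (-10)² − 4·(-1)·8 = 132.
Quadratic formula: x = (10 ± √132) / (-2).
So x = -√(33) - 5 ≈ -10.7446 or x = -5 + √(33) ≈ 0.7446.

x = -10.7446 or x = 0.7446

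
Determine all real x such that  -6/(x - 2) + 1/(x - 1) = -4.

Multiply both sides by (x - 2)(x - 1):
-6(x - 1) + (x - 2) = -4(x - 2)(x - 1).
Expand and collect terms: -4x² + 17x - 12 = 0.
By the quadratic formula, x = (-17 ± √97) / -8, so x ≈ 0.8939 or x ≈ 3.3561.
Neither value makes a denominator zero (x ≠ 2, x ≠ 1), so both are valid.

x = 0.8939 or x = 3.3561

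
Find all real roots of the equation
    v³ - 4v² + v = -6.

v = -1 or v = 2 or v = 3

Rearrange: v³ - 4v² + v + 6 = 0.
Possible rational roots are divisors of 6. Testing v = 2 gives 0, so (v - 2) is a factor.
Divide: v³ - 4v² + v + 6 = (v - 2)(v² - 2v - 3).
Factor the quadratic: v = 3 or v = -1.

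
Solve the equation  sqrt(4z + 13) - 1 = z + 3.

z = -3 or z = -1

Isolate the radical: sqrt(4z + 13) = z + 4.
Square both sides: 4z + 13 = (z + 4)^2.
Expand and rearrange: z^2 + 4z + 3 = 0.
Solving gives z = -1 or z = -3.
Check each candidate in the original equation:
  z = -1: sqrt(9) = 3, while z + 4 = 3 — valid.
  z = -3: sqrt(1) = 1, while z + 4 = 1 — valid.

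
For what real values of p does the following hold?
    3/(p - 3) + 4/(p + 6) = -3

p = -7.4741 or p = 2.1407

Multiply both sides by (p - 3)(p + 6):
3(p + 6) + 4(p - 3) = -3(p - 3)(p + 6).
Expand and collect terms: -3p^2 - 16p + 48 = 0.
By the quadratic formula, p = (16 +/- sqrt(832)) / -6, so p ~= -7.4741 or p ~= 2.1407.
Neither value makes a denominator zero (p != 3, p != -6), so both are valid.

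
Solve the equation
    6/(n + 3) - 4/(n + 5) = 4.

n = -5.6375 or n = -1.8625

Multiply both sides by (n + 3)(n + 5):
6(n + 5) - 4(n + 3) = 4(n + 3)(n + 5).
Expand and collect terms: 4n^2 + 30n + 42 = 0.
By the quadratic formula, n = (-30 +/- sqrt(228)) / 8, so n ~= -1.8625 or n ~= -5.6375.
Neither value makes a denominator zero (n != -3, n != -5), so both are valid.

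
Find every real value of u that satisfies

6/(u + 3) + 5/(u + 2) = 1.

u = -2.4772 or u = 8.4772

Multiply both sides by (u + 3)(u + 2):
6(u + 2) + 5(u + 3) = (u + 3)(u + 2).
Expand and collect terms: u^2 - 6u - 21 = 0.
By the quadratic formula, u = (6 +/- sqrt(120)) / 2, so u ~= 8.4772 or u ~= -2.4772.
Neither value makes a denominator zero (u != -3, u != -2), so both are valid.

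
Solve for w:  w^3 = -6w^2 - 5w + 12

Rearrange: w^3 + 6w^2 + 5w - 12 = 0.
Possible rational roots are divisors of -12. Testing w = 1 gives 0, so (w - 1) is a factor.
Divide: w^3 + 6w^2 + 5w - 12 = (w - 1)(w^2 + 7w + 12).
Factor the quadratic: w = -3 or w = -4.

w = -4 or w = -3 or w = 1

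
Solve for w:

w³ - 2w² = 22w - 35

Rearrange: w³ - 2w² - 22w + 35 = 0.
Possible rational roots are divisors of 35. Testing w = 5 gives 0, so (w - 5) is a factor.
Divide: w³ - 2w² - 22w + 35 = (w - 5)(w² + 3w - 7).
Apply the quadratic formula to w² + 3w - 7 = 0: w = (-3 ± √37)/2, i.e. w ≈ 1.5414 or w ≈ -4.5414.

w = -4.5414 or w = 1.5414 or w = 5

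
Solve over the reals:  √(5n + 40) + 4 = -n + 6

Isolate the radical: √(5n + 40) = -n + 2.
Square both sides: 5n + 40 = (-n + 2)².
Expand and rearrange: n² - 9n - 36 = 0.
Solving gives n = 12 or n = -3.
Check each candidate in the original equation:
  n = 12: √(100) = 10, while -n + 2 = -10 — extraneous.
  n = -3: √(25) = 5, while -n + 2 = 5 — valid.

n = -3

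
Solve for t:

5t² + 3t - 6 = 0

Discriminant: (3)² − 4·5·(-6) = 129.
Quadratic formula: t = (-3 ± √129) / 10.
So t = -3/10 + √(129)/10 ≈ 0.8358 or t = -√(129)/10 - 3/10 ≈ -1.4358.

t = -1.4358 or t = 0.8358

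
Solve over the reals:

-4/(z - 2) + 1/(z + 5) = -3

z = -5.2817 or z = 3.2817

Multiply both sides by (z - 2)(z + 5):
-4(z + 5) + (z - 2) = -3(z - 2)(z + 5).
Expand and collect terms: -3z² - 6z + 52 = 0.
By the quadratic formula, z = (6 ± √660) / -6, so z ≈ -5.2817 or z ≈ 3.2817.
Neither value makes a denominator zero (z ≠ 2, z ≠ -5), so both are valid.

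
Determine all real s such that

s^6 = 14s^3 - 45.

Let u = s^3. The equation becomes u^2 - 14u + 45 = 0.
Factor: (u - 9)(u - 5) = 0, so u = 9 or u = 5.
s^3 = 9 gives s = (9)^(1/3) ~= 2.0801.
s^3 = 5 gives s = (5)^(1/3) ~= 1.71.

s = 1.71 or s = 2.0801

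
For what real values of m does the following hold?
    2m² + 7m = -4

m = -2.7808 or m = -0.7192

Rearrange to standard form: 2m² + 7m + 4 = 0.
Discriminant: (7)² − 4·2·4 = 17.
Quadratic formula: m = (-7 ± √17) / 4.
So m = -7/4 + √(17)/4 ≈ -0.7192 or m = -7/4 - √(17)/4 ≈ -2.7808.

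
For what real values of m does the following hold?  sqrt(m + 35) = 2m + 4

m = 1

Square both sides: m + 35 = (2m + 4)^2.
Expand and rearrange: 4m^2 + 15m - 19 = 0.
Solving gives m = 1 or m = -4.75.
Check each candidate in the original equation:
  m = 1: sqrt(36) = 6, while 2m + 4 = 6 — valid.
  m = -4.75: sqrt(30.25) = 5.5, while 2m + 4 = -5.5 — extraneous.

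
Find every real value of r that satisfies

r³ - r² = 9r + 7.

Rearrange: r³ - r² - 9r - 7 = 0.
Possible rational roots are divisors of -7. Testing r = -1 gives 0, so (r + 1) is a factor.
Divide: r³ - r² - 9r - 7 = (r + 1)(r² - 2r - 7).
Apply the quadratic formula to r² - 2r - 7 = 0: r = (2 ± √32)/2, i.e. r ≈ 3.8284 or r ≈ -1.8284.

r = -1.8284 or r = -1 or r = 3.8284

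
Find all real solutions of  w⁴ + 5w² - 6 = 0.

Let u = w². The equation becomes u² + 5u - 6 = 0.
Factor: (u + 6)(u - 1) = 0, so u = -6 or u = 1.
w² = -6 < 0 has no real solution.
w² = 1 gives w = ±1.

w = -1 or w = 1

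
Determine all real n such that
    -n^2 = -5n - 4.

n = -0.7016 or n = 5.7016

Rearrange to standard form: -n^2 + 5n + 4 = 0.
Discriminant: (5)^2 - 4*(-1)*4 = 41.
Quadratic formula: n = (-5 +/- sqrt(41)) / (-2).
So n = 5/2 - sqrt(41)/2 ~= -0.7016 or n = 5/2 + sqrt(41)/2 ~= 5.7016.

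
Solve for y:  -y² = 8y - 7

Rearrange to standard form: -y² - 8y + 7 = 0.
Discriminant: (-8)² − 4·(-1)·7 = 92.
Quadratic formula: y = (8 ± √92) / (-2).
So y = -√(23) - 4 ≈ -8.7958 or y = -4 + √(23) ≈ 0.7958.

y = -8.7958 or y = 0.7958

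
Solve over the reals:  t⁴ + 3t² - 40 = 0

t = -2.2361 or t = 2.2361

Let u = t². The equation becomes u² + 3u - 40 = 0.
Factor: (u - 5)(u + 8) = 0, so u = 5 or u = -8.
t² = 5 gives t = ±√(5) ≈ ±2.2361.
t² = -8 < 0 has no real solution.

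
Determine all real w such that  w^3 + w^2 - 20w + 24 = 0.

w = -5.4641 or w = 1.4641 or w = 3

Possible rational roots are divisors of 24. Testing w = 3 gives 0, so (w - 3) is a factor.
Divide: w^3 + w^2 - 20w + 24 = (w - 3)(w^2 + 4w - 8).
Apply the quadratic formula to w^2 + 4w - 8 = 0: w = (-4 +/- sqrt(48))/2, i.e. w ~= 1.4641 or w ~= -5.4641.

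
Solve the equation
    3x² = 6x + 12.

Rearrange to standard form: 3x² - 6x - 12 = 0.
Discriminant: (-6)² − 4·3·(-12) = 180.
Quadratic formula: x = (6 ± √180) / 6.
So x = 1 + √(5) ≈ 3.2361 or x = 1 - √(5) ≈ -1.2361.

x = -1.2361 or x = 3.2361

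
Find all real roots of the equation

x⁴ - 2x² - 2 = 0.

x = -1.6529 or x = 1.6529

Let u = x². The equation becomes u² - 2u - 2 = 0.
By the quadratic formula, u = 1 + √(3) or u = 1 - √(3).
x² = 1 + √(3) gives x = ±√(1 + √(3)) ≈ ±1.6529.
x² = 1 - √(3) < 0 has no real solution.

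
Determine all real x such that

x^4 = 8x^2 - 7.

Let u = x^2. The equation becomes u^2 - 8u + 7 = 0.
Factor: (u - 1)(u - 7) = 0, so u = 1 or u = 7.
x^2 = 1 gives x = +/-1.
x^2 = 7 gives x = +/-sqrt(7) ~= +/-2.6458.

x = -2.6458 or x = -1 or x = 1 or x = 2.6458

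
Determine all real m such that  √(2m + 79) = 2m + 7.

m = 1

Square both sides: 2m + 79 = (2m + 7)².
Expand and rearrange: 4m² + 26m - 30 = 0.
Solving gives m = 1 or m = -7.5.
Check each candidate in the original equation:
  m = 1: √(81) = 9, while 2m + 7 = 9 — valid.
  m = -7.5: √(64) = 8, while 2m + 7 = -8 — extraneous.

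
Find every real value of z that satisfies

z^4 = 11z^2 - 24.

z = -2.8284 or z = -1.7321 or z = 1.7321 or z = 2.8284

Let u = z^2. The equation becomes u^2 - 11u + 24 = 0.
Factor: (u - 8)(u - 3) = 0, so u = 8 or u = 3.
z^2 = 8 gives z = +/-2*sqrt(2) ~= +/-2.8284.
z^2 = 3 gives z = +/-sqrt(3) ~= +/-1.7321.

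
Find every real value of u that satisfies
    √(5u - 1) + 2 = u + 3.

u = 1 or u = 2

Isolate the radical: √(5u - 1) = u + 1.
Square both sides: 5u - 1 = (u + 1)².
Expand and rearrange: u² - 3u + 2 = 0.
Solving gives u = 2 or u = 1.
Check each candidate in the original equation:
  u = 2: √(9) = 3, while u + 1 = 3 — valid.
  u = 1: √(4) = 2, while u + 1 = 2 — valid.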